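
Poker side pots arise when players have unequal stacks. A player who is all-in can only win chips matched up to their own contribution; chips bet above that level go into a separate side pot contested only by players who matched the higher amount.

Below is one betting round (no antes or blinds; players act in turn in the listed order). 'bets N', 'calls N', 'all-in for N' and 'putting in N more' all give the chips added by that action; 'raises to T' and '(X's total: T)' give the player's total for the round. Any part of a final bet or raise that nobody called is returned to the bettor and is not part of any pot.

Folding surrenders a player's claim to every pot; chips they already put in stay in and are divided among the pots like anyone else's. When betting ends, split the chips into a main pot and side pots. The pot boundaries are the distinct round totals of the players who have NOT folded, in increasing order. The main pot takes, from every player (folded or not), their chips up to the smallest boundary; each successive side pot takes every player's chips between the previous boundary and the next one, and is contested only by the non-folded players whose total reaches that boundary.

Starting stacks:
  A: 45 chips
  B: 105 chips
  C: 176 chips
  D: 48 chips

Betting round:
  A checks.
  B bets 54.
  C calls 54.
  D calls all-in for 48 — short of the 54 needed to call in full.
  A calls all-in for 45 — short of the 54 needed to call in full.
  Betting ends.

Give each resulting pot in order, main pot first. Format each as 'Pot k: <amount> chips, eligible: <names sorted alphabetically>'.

Pot 1: 180 chips, eligible: A, B, C, D
Pot 2: 9 chips, eligible: B, C, D
Pot 3: 12 chips, eligible: B, C

Derivation:
Contributions: A=45, B=54, C=54, D=48
Pot levels (distinct totals of non-folded players): 45, 48, 54
Layer 1-45: 45 each from A, B, C, D = 45*4 = 180 chips; eligible A, B, C, D
Layer 46-48: 3 each from B, C, D = 3*3 = 9 chips; eligible B, C, D
Layer 49-54: 6 each from B, C = 6*2 = 12 chips; eligible B, C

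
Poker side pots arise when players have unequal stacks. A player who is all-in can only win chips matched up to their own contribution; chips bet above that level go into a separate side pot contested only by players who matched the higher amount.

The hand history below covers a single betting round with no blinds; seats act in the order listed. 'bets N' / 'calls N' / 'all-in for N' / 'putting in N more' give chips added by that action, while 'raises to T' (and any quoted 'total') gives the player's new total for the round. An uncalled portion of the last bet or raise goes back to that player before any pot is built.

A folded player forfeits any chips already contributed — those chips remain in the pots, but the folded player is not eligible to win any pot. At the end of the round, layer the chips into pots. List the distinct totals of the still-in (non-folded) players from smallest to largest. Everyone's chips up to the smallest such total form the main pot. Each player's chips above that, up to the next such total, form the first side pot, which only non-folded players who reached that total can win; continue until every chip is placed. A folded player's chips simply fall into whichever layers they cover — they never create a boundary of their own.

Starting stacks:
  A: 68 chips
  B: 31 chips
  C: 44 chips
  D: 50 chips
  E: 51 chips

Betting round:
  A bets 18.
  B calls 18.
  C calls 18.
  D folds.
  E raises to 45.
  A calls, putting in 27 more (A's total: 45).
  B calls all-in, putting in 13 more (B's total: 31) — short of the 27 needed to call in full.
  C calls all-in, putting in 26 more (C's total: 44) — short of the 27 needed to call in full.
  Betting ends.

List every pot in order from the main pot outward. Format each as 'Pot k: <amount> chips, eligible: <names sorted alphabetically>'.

Pot 1: 124 chips, eligible: A, B, C, E
Pot 2: 39 chips, eligible: A, C, E
Pot 3: 2 chips, eligible: A, E

Derivation:
Contributions: A=45, B=31, C=44, E=45
Folded: D
Pot levels (distinct totals of non-folded players): 31, 44, 45
Layer 1-31: 31 each from A, B, C, E = 31*4 = 124 chips; eligible A, B, C, E
Layer 32-44: 13 each from A, C, E = 13*3 = 39 chips; eligible A, C, E
Layer 45-45: 1 each from A, E = 1*2 = 2 chips; eligible A, E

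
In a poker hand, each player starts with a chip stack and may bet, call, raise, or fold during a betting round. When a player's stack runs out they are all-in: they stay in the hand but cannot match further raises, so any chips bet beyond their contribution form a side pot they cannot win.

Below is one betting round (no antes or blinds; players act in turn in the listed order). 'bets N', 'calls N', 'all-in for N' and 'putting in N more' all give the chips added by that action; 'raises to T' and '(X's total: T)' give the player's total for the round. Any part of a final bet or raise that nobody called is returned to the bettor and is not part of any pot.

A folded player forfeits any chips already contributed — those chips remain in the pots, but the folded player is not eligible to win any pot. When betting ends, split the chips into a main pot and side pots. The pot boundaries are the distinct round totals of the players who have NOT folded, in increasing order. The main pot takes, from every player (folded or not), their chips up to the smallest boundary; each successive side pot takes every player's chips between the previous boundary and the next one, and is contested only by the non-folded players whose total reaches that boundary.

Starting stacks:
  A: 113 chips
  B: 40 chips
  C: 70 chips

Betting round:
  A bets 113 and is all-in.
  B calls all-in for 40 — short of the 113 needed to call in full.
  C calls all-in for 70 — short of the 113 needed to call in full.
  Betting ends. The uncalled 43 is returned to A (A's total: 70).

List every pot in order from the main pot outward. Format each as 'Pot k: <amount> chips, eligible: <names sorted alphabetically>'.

Contributions (after 43 returned to A): A=70, B=40, C=70
Pot levels (distinct totals of non-folded players): 40, 70
Layer 1-40: 40 each from A, B, C = 40*3 = 120 chips; eligible A, B, C
Layer 41-70: 30 each from A, C = 30*2 = 60 chips; eligible A, C

Pot 1: 120 chips, eligible: A, B, C
Pot 2: 60 chips, eligible: A, C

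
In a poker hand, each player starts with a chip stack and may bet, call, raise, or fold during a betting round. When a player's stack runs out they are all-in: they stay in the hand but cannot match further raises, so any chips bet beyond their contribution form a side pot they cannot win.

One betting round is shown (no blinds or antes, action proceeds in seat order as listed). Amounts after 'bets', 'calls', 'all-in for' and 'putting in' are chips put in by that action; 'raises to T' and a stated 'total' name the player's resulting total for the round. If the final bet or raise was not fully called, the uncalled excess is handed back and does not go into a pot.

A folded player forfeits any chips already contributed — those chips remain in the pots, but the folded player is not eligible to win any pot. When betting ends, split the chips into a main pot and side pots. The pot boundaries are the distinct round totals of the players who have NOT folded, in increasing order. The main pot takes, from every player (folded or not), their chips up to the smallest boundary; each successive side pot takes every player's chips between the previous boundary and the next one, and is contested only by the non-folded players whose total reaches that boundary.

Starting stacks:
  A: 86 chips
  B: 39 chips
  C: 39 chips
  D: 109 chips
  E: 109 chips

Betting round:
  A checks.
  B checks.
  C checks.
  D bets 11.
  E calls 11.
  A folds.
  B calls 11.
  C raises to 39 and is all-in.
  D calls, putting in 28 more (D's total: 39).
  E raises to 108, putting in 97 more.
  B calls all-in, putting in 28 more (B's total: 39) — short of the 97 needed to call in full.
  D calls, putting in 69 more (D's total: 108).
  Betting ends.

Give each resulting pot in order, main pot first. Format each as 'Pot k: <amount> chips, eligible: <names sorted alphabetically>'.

Pot 1: 156 chips, eligible: B, C, D, E
Pot 2: 138 chips, eligible: D, E

Derivation:
Contributions: B=39, C=39, D=108, E=108
Folded: A
Pot levels (distinct totals of non-folded players): 39, 108
Layer 1-39: 39 each from B, C, D, E = 39*4 = 156 chips; eligible B, C, D, E
Layer 40-108: 69 each from D, E = 69*2 = 138 chips; eligible D, E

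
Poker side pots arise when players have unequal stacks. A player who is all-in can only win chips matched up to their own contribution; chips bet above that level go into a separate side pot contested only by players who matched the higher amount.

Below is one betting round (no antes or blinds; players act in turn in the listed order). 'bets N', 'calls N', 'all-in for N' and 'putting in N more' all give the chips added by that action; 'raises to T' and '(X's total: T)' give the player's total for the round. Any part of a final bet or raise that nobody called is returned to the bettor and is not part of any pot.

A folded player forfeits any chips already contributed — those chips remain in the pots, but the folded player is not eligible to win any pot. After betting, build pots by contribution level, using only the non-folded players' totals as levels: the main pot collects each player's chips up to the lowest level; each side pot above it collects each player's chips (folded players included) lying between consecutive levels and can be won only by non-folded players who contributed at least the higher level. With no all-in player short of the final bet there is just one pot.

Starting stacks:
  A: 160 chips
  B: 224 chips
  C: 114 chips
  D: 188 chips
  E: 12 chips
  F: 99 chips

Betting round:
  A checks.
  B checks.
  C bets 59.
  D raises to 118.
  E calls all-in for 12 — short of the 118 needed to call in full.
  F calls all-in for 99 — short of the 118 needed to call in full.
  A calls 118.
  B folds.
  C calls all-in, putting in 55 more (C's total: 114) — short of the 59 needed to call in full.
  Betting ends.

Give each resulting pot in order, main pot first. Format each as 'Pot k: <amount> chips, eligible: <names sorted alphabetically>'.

Contributions: A=118, C=114, D=118, E=12, F=99
Folded: B
Pot levels (distinct totals of non-folded players): 12, 99, 114, 118
Layer 1-12: 12 each from A, C, D, E, F = 12*5 = 60 chips; eligible A, C, D, E, F
Layer 13-99: 87 each from A, C, D, F = 87*4 = 348 chips; eligible A, C, D, F
Layer 100-114: 15 each from A, C, D = 15*3 = 45 chips; eligible A, C, D
Layer 115-118: 4 each from A, D = 4*2 = 8 chips; eligible A, D

Pot 1: 60 chips, eligible: A, C, D, E, F
Pot 2: 348 chips, eligible: A, C, D, F
Pot 3: 45 chips, eligible: A, C, D
Pot 4: 8 chips, eligible: A, D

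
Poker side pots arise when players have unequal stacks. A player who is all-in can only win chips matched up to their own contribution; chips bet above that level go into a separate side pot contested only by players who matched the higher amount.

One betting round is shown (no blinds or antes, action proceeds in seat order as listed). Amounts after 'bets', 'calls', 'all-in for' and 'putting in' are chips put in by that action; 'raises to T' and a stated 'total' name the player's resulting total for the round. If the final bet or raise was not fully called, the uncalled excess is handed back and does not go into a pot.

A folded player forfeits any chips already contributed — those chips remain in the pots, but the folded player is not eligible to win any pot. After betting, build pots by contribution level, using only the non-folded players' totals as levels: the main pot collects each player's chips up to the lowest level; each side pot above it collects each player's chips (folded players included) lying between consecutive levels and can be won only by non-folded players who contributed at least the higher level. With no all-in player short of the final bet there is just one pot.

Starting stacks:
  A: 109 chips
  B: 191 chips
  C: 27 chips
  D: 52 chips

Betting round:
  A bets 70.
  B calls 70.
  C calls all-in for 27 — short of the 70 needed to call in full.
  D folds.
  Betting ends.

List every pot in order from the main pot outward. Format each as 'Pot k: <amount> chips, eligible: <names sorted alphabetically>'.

Contributions: A=70, B=70, C=27
Folded: D
Pot levels (distinct totals of non-folded players): 27, 70
Layer 1-27: 27 each from A, B, C = 27*3 = 81 chips; eligible A, B, C
Layer 28-70: 43 each from A, B = 43*2 = 86 chips; eligible A, B

Pot 1: 81 chips, eligible: A, B, C
Pot 2: 86 chips, eligible: A, B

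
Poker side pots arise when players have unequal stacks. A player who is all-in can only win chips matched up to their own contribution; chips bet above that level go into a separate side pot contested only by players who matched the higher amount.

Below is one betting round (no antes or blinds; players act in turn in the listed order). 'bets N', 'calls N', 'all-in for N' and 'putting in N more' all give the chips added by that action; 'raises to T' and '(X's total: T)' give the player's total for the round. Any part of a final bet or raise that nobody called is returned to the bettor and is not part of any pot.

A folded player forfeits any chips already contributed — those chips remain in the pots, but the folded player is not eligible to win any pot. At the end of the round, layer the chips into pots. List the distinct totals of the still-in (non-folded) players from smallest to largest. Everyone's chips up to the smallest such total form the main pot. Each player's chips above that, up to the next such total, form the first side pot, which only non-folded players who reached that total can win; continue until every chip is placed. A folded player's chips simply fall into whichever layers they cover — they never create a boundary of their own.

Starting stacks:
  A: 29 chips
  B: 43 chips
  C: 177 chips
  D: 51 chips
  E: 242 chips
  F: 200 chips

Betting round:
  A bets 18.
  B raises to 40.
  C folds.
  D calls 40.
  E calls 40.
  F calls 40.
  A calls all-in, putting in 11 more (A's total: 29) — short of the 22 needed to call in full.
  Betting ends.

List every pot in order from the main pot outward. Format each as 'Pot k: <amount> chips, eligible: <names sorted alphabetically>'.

Contributions: A=29, B=40, D=40, E=40, F=40
Folded: C
Pot levels (distinct totals of non-folded players): 29, 40
Layer 1-29: 29 each from A, B, D, E, F = 29*5 = 145 chips; eligible A, B, D, E, F
Layer 30-40: 11 each from B, D, E, F = 11*4 = 44 chips; eligible B, D, E, F

Pot 1: 145 chips, eligible: A, B, D, E, F
Pot 2: 44 chips, eligible: B, D, E, F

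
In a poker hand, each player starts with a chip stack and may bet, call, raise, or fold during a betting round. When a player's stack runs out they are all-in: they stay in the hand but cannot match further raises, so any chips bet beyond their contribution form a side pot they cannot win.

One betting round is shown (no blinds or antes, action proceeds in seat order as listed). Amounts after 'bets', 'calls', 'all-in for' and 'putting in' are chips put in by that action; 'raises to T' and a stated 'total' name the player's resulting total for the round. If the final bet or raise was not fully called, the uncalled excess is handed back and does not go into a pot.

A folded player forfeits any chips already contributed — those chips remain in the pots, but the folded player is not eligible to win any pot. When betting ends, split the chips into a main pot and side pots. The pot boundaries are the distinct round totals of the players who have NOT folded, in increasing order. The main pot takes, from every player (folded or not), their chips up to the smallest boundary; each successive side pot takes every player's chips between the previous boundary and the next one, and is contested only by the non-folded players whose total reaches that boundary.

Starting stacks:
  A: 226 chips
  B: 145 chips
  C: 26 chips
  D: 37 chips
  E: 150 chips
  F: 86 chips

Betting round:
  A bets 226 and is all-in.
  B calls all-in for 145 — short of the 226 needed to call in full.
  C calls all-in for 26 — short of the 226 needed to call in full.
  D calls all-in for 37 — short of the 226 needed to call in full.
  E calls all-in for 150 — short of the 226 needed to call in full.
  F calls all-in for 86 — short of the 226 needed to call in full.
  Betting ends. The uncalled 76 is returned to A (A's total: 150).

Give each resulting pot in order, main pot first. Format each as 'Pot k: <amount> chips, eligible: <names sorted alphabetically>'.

Pot 1: 156 chips, eligible: A, B, C, D, E, F
Pot 2: 55 chips, eligible: A, B, D, E, F
Pot 3: 196 chips, eligible: A, B, E, F
Pot 4: 177 chips, eligible: A, B, E
Pot 5: 10 chips, eligible: A, E

Derivation:
Contributions (after 76 returned to A): A=150, B=145, C=26, D=37, E=150, F=86
Pot levels (distinct totals of non-folded players): 26, 37, 86, 145, 150
Layer 1-26: 26 each from A, B, C, D, E, F = 26*6 = 156 chips; eligible A, B, C, D, E, F
Layer 27-37: 11 each from A, B, D, E, F = 11*5 = 55 chips; eligible A, B, D, E, F
Layer 38-86: 49 each from A, B, E, F = 49*4 = 196 chips; eligible A, B, E, F
Layer 87-145: 59 each from A, B, E = 59*3 = 177 chips; eligible A, B, E
Layer 146-150: 5 each from A, E = 5*2 = 10 chips; eligible A, E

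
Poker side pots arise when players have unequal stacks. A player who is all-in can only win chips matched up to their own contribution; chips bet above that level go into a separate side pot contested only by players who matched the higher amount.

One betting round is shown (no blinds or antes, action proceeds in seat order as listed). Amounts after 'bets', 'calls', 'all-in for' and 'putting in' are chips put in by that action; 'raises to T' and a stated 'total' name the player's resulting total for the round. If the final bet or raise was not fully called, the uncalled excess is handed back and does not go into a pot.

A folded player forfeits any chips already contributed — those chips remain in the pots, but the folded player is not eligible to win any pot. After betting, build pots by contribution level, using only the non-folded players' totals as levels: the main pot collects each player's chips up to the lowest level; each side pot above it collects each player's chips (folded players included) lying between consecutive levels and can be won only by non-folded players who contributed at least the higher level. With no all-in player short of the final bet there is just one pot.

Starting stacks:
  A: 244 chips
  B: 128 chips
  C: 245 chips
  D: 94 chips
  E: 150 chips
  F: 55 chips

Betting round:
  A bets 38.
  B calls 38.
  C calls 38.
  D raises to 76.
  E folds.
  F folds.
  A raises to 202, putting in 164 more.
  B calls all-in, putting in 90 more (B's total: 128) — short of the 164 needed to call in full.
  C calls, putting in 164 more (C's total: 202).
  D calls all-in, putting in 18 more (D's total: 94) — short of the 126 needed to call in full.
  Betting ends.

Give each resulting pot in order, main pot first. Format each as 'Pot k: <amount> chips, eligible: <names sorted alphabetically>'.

Contributions: A=202, B=128, C=202, D=94
Folded: E, F
Pot levels (distinct totals of non-folded players): 94, 128, 202
Layer 1-94: 94 each from A, B, C, D = 94*4 = 376 chips; eligible A, B, C, D
Layer 95-128: 34 each from A, B, C = 34*3 = 102 chips; eligible A, B, C
Layer 129-202: 74 each from A, C = 74*2 = 148 chips; eligible A, C

Pot 1: 376 chips, eligible: A, B, C, D
Pot 2: 102 chips, eligible: A, B, C
Pot 3: 148 chips, eligible: A, C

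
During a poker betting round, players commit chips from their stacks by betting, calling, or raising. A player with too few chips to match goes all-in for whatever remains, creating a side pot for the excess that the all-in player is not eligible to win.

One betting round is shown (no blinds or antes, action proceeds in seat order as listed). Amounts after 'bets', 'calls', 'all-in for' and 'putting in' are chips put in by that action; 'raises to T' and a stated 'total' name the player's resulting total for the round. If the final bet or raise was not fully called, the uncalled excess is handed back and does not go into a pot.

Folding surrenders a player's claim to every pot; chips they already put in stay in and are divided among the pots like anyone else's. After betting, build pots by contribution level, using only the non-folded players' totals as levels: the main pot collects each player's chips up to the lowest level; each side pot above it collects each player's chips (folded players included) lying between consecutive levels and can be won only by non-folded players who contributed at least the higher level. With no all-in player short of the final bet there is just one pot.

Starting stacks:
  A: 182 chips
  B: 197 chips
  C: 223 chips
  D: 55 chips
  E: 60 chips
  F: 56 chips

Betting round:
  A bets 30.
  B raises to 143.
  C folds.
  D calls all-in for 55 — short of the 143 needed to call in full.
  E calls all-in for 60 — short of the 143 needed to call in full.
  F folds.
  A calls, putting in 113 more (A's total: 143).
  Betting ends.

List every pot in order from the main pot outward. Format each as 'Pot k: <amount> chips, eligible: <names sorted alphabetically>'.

Pot 1: 220 chips, eligible: A, B, D, E
Pot 2: 15 chips, eligible: A, B, E
Pot 3: 166 chips, eligible: A, B

Derivation:
Contributions: A=143, B=143, D=55, E=60
Folded: C, F
Pot levels (distinct totals of non-folded players): 55, 60, 143
Layer 1-55: 55 each from A, B, D, E = 55*4 = 220 chips; eligible A, B, D, E
Layer 56-60: 5 each from A, B, E = 5*3 = 15 chips; eligible A, B, E
Layer 61-143: 83 each from A, B = 83*2 = 166 chips; eligible A, B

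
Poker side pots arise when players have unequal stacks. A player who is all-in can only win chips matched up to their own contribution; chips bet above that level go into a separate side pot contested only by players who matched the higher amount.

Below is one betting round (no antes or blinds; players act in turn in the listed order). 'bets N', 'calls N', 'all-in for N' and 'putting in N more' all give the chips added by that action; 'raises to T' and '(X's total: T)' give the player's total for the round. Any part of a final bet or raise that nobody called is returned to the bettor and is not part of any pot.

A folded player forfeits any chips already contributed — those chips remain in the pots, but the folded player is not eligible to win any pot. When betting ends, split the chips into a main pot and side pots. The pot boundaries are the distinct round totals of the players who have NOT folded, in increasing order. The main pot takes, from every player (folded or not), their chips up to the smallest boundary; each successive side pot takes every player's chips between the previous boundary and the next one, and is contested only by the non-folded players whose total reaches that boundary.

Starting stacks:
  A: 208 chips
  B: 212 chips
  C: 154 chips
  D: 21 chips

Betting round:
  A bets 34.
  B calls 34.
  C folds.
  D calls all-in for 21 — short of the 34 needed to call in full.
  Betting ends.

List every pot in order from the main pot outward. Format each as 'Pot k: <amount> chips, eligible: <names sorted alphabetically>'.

Contributions: A=34, B=34, D=21
Folded: C
Pot levels (distinct totals of non-folded players): 21, 34
Layer 1-21: 21 each from A, B, D = 21*3 = 63 chips; eligible A, B, D
Layer 22-34: 13 each from A, B = 13*2 = 26 chips; eligible A, B

Pot 1: 63 chips, eligible: A, B, D
Pot 2: 26 chips, eligible: A, B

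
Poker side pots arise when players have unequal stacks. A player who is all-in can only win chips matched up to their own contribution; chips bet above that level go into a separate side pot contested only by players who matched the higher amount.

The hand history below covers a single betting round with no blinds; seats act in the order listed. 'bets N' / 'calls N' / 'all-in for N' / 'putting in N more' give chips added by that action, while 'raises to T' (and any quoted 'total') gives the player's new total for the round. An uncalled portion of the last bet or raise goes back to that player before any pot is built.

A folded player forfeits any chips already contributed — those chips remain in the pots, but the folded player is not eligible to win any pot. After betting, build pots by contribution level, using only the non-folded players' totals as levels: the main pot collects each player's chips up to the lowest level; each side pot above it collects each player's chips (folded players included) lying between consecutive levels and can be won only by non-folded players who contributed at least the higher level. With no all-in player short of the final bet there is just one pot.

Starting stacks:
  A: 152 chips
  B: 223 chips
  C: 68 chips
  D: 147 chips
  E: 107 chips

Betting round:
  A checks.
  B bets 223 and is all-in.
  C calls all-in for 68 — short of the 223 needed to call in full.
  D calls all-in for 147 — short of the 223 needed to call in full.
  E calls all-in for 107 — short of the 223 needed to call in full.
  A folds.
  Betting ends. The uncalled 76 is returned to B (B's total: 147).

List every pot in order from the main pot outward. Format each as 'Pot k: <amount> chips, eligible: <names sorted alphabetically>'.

Pot 1: 272 chips, eligible: B, C, D, E
Pot 2: 117 chips, eligible: B, D, E
Pot 3: 80 chips, eligible: B, D

Derivation:
Contributions (after 76 returned to B): B=147, C=68, D=147, E=107
Folded: A
Pot levels (distinct totals of non-folded players): 68, 107, 147
Layer 1-68: 68 each from B, C, D, E = 68*4 = 272 chips; eligible B, C, D, E
Layer 69-107: 39 each from B, D, E = 39*3 = 117 chips; eligible B, D, E
Layer 108-147: 40 each from B, D = 40*2 = 80 chips; eligible B, D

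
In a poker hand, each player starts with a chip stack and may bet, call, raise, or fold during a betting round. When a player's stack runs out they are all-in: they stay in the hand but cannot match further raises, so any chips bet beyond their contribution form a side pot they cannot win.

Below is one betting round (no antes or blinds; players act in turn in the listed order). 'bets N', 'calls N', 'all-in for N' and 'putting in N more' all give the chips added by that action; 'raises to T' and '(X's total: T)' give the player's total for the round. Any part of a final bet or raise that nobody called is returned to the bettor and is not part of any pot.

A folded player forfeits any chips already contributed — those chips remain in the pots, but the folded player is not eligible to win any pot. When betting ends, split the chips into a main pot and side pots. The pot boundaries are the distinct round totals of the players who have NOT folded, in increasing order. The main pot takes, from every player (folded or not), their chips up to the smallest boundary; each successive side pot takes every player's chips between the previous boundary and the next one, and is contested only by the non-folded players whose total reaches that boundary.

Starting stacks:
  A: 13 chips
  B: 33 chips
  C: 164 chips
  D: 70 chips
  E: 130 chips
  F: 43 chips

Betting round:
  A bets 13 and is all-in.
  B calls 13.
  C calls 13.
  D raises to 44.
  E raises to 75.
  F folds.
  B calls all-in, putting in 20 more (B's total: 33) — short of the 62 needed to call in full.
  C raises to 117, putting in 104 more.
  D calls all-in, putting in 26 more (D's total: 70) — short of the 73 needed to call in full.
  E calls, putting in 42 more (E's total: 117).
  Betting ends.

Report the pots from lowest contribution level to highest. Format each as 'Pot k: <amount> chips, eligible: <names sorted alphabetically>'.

Pot 1: 65 chips, eligible: A, B, C, D, E
Pot 2: 80 chips, eligible: B, C, D, E
Pot 3: 111 chips, eligible: C, D, E
Pot 4: 94 chips, eligible: C, E

Derivation:
Contributions: A=13, B=33, C=117, D=70, E=117
Folded: F
Pot levels (distinct totals of non-folded players): 13, 33, 70, 117
Layer 1-13: 13 each from A, B, C, D, E = 13*5 = 65 chips; eligible A, B, C, D, E
Layer 14-33: 20 each from B, C, D, E = 20*4 = 80 chips; eligible B, C, D, E
Layer 34-70: 37 each from C, D, E = 37*3 = 111 chips; eligible C, D, E
Layer 71-117: 47 each from C, E = 47*2 = 94 chips; eligible C, E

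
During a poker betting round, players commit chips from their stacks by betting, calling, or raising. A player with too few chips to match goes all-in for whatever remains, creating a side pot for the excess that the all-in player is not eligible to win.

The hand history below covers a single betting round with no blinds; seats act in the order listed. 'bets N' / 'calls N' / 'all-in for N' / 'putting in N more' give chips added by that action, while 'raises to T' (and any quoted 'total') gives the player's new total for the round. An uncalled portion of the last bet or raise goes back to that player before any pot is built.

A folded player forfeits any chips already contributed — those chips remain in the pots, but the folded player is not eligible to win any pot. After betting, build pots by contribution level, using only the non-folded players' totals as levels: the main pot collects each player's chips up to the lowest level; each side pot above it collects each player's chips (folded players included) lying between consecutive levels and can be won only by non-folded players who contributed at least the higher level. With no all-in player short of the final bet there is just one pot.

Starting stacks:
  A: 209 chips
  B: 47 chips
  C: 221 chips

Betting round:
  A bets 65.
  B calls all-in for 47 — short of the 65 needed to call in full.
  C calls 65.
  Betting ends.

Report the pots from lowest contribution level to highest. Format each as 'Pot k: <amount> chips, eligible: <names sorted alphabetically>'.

Contributions: A=65, B=47, C=65
Pot levels (distinct totals of non-folded players): 47, 65
Layer 1-47: 47 each from A, B, C = 47*3 = 141 chips; eligible A, B, C
Layer 48-65: 18 each from A, C = 18*2 = 36 chips; eligible A, C

Pot 1: 141 chips, eligible: A, B, C
Pot 2: 36 chips, eligible: A, C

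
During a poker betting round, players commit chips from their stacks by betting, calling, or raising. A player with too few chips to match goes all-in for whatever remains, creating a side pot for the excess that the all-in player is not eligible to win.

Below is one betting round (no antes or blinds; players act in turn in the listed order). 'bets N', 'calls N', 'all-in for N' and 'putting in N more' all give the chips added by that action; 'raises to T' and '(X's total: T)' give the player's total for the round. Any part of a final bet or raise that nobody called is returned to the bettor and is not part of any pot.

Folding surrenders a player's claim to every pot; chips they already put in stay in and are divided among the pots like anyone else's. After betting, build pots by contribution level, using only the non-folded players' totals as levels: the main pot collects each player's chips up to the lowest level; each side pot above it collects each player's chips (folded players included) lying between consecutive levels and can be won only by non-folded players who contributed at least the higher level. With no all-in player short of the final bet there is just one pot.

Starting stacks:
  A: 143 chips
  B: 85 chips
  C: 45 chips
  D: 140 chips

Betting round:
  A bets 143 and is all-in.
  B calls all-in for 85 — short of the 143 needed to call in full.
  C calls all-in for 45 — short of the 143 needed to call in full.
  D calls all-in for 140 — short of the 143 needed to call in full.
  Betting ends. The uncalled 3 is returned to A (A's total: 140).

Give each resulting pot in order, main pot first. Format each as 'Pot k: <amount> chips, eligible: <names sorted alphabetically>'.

Pot 1: 180 chips, eligible: A, B, C, D
Pot 2: 120 chips, eligible: A, B, D
Pot 3: 110 chips, eligible: A, D

Derivation:
Contributions (after 3 returned to A): A=140, B=85, C=45, D=140
Pot levels (distinct totals of non-folded players): 45, 85, 140
Layer 1-45: 45 each from A, B, C, D = 45*4 = 180 chips; eligible A, B, C, D
Layer 46-85: 40 each from A, B, D = 40*3 = 120 chips; eligible A, B, D
Layer 86-140: 55 each from A, D = 55*2 = 110 chips; eligible A, D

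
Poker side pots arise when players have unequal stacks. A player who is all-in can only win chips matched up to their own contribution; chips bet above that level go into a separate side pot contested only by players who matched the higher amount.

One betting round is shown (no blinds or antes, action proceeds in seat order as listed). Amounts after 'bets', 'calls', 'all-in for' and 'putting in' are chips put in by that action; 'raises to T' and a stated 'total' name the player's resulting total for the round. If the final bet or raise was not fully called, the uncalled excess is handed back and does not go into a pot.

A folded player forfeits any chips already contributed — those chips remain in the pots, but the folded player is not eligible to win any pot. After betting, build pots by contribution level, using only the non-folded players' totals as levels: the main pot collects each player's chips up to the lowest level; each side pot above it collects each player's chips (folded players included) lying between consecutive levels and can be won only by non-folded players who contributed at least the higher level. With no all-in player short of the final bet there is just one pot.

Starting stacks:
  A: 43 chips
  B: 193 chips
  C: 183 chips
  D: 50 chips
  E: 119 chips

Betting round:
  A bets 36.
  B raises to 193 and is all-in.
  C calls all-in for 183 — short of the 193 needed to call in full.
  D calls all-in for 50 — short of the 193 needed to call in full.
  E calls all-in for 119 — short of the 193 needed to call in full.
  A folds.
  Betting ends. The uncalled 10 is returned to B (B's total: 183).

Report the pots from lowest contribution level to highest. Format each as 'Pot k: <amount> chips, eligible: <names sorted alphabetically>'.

Pot 1: 236 chips, eligible: B, C, D, E
Pot 2: 207 chips, eligible: B, C, E
Pot 3: 128 chips, eligible: B, C

Derivation:
Contributions (after 10 returned to B): A=36, B=183, C=183, D=50, E=119
Folded: A
Pot levels (distinct totals of non-folded players): 50, 119, 183
Layer 1-50: A 36 + B 50 + C 50 + D 50 + E 50 = 236 chips; eligible B, C, D, E
Layer 51-119: 69 each from B, C, E = 69*3 = 207 chips; eligible B, C, E
Layer 120-183: 64 each from B, C = 64*2 = 128 chips; eligible B, C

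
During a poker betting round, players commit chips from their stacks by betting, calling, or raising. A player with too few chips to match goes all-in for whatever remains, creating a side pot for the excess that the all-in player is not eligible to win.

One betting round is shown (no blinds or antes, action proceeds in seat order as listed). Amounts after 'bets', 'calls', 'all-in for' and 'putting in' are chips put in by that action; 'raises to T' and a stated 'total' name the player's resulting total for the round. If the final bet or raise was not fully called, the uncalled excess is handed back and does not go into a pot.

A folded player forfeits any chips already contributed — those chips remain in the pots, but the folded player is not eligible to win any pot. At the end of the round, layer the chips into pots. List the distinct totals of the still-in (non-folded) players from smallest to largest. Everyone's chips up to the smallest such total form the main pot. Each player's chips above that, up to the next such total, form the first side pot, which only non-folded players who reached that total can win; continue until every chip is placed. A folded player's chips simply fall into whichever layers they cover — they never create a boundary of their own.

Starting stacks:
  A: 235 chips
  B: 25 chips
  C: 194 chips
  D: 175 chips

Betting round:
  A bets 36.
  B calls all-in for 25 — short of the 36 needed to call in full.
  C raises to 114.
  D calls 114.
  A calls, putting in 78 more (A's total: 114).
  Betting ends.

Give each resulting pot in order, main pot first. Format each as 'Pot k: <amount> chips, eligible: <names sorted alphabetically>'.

Contributions: A=114, B=25, C=114, D=114
Pot levels (distinct totals of non-folded players): 25, 114
Layer 1-25: 25 each from A, B, C, D = 25*4 = 100 chips; eligible A, B, C, D
Layer 26-114: 89 each from A, C, D = 89*3 = 267 chips; eligible A, C, D

Pot 1: 100 chips, eligible: A, B, C, D
Pot 2: 267 chips, eligible: A, C, D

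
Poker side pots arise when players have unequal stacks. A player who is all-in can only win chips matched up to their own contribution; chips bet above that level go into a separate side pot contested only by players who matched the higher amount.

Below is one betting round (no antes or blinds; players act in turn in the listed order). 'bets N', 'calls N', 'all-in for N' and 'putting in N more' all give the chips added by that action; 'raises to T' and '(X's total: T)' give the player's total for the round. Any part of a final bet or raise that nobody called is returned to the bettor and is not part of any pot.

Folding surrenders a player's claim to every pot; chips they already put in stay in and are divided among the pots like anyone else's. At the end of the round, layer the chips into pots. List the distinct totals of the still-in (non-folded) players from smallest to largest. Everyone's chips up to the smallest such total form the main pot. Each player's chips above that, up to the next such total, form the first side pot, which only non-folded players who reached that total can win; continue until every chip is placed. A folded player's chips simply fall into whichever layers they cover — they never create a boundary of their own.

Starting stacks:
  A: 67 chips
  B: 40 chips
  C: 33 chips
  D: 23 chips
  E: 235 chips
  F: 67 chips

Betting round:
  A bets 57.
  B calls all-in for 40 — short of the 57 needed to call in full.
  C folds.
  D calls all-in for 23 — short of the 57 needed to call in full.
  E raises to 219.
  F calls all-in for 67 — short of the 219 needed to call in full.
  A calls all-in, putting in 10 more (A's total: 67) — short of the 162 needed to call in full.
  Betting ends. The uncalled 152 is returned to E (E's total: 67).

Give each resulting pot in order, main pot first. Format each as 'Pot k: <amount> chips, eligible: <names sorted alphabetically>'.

Pot 1: 115 chips, eligible: A, B, D, E, F
Pot 2: 68 chips, eligible: A, B, E, F
Pot 3: 81 chips, eligible: A, E, F

Derivation:
Contributions (after 152 returned to E): A=67, B=40, D=23, E=67, F=67
Folded: C
Pot levels (distinct totals of non-folded players): 23, 40, 67
Layer 1-23: 23 each from A, B, D, E, F = 23*5 = 115 chips; eligible A, B, D, E, F
Layer 24-40: 17 each from A, B, E, F = 17*4 = 68 chips; eligible A, B, E, F
Layer 41-67: 27 each from A, E, F = 27*3 = 81 chips; eligible A, E, F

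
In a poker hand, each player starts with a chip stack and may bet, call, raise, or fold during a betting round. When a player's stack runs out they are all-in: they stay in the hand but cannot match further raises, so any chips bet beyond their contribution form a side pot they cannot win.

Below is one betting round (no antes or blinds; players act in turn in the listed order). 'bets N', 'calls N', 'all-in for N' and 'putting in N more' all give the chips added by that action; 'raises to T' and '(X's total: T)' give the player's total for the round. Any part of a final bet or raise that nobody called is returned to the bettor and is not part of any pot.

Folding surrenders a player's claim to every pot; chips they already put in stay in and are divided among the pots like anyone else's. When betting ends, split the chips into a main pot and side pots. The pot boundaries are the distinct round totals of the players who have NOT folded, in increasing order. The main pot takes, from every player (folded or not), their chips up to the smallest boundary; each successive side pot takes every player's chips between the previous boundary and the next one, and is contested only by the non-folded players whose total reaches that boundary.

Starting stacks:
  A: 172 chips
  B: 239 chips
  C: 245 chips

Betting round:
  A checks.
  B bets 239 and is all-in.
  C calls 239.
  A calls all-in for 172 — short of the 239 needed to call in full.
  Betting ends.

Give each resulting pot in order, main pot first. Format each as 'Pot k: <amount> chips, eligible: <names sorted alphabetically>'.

Contributions: A=172, B=239, C=239
Pot levels (distinct totals of non-folded players): 172, 239
Layer 1-172: 172 each from A, B, C = 172*3 = 516 chips; eligible A, B, C
Layer 173-239: 67 each from B, C = 67*2 = 134 chips; eligible B, C

Pot 1: 516 chips, eligible: A, B, C
Pot 2: 134 chips, eligible: B, C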